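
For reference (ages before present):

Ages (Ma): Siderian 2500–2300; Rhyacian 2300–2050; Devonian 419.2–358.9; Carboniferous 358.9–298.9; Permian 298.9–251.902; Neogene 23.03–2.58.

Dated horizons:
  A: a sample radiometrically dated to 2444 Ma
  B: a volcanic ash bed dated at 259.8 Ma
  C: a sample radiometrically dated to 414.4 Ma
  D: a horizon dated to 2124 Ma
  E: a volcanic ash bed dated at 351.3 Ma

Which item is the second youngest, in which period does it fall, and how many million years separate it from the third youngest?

E, in the Carboniferous; 63.1 million years to C

Sorted youngest-first by Ma: B (259.8), E (351.3), C (414.4), D (2124), A (2444).
The second youngest is E at 351.3 Ma, which lies in 358.9–298.9 Ma: the Carboniferous.
The third youngest is C at 414.4 Ma; separation = |351.3 − 414.4| = 63.1 Myr.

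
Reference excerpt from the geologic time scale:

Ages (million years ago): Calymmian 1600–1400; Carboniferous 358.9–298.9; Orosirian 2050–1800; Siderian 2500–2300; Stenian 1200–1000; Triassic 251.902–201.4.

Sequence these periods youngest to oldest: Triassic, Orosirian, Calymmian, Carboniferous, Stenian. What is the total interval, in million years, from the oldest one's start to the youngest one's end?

Start ages (Ma): Orosirian 2050, Calymmian 1600, Stenian 1200, Carboniferous 358.9, Triassic 251.902.
Ordered youngest to oldest: Triassic, Carboniferous, Stenian, Calymmian, Orosirian.
Span = 2050 − 201.4 = 1848.6 Myr.

Triassic → Carboniferous → Stenian → Calymmian → Orosirian; total span 1848.6 Myr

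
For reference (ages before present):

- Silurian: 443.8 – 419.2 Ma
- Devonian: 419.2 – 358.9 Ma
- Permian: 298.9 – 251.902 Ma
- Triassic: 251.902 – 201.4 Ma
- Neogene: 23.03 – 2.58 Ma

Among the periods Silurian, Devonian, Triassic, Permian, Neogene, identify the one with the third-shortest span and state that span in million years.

Start − end for each: Silurian 443.8 − 419.2 = 24.6; Devonian 419.2 − 358.9 = 60.3; Triassic 251.902 − 201.4 = 50.502; Permian 298.9 − 251.902 = 46.998; Neogene 23.03 − 2.58 = 20.45.
Ranking these from shortest: Neogene < Silurian < Permian < Triassic < Devonian.
Position 3 in that ranking is Permian, which lasted 46.998 Myr.

Permian, 46.998 million years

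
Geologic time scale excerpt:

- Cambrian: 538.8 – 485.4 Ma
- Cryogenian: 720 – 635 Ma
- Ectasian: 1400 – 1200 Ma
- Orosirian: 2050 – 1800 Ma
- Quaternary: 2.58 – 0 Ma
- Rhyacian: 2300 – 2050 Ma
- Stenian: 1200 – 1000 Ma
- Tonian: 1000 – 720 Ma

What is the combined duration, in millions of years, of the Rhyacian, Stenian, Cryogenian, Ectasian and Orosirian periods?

985 million years

Duration is start − end for each: (2300 − 2050) + (1200 − 1000) + (720 − 635) + (1400 − 1200) + (2050 − 1800).
That is 250 + 200 + 85 + 200 + 250, which totals 985 million years.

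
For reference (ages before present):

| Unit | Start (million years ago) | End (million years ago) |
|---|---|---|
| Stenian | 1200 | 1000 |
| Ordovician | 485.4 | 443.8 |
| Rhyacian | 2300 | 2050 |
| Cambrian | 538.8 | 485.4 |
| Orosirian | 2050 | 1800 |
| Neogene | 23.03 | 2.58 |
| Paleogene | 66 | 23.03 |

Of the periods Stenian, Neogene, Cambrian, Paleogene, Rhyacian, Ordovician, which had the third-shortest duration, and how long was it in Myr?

Start − end for each: Stenian 1200 − 1000 = 200; Neogene 23.03 − 2.58 = 20.45; Cambrian 538.8 − 485.4 = 53.4; Paleogene 66 − 23.03 = 42.97; Rhyacian 2300 − 2050 = 250; Ordovician 485.4 − 443.8 = 41.6.
Ranking these from shortest: Neogene < Ordovician < Paleogene < Cambrian < Stenian < Rhyacian.
Position 3 in that ranking is Paleogene, which lasted 42.97 Myr.

Paleogene, 42.97 million years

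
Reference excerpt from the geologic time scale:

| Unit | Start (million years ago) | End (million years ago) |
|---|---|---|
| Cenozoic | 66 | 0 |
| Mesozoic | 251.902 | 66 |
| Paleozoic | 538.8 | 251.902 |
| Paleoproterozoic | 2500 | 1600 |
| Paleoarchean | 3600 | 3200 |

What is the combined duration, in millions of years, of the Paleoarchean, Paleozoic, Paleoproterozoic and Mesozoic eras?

1772.8 million years

Each duration: Paleoarchean = 400; Paleozoic = 286.898; Paleoproterozoic = 900; Mesozoic = 185.902.
Sum: 400 + 286.898 + 900 + 185.902 = 1772.8 Myr.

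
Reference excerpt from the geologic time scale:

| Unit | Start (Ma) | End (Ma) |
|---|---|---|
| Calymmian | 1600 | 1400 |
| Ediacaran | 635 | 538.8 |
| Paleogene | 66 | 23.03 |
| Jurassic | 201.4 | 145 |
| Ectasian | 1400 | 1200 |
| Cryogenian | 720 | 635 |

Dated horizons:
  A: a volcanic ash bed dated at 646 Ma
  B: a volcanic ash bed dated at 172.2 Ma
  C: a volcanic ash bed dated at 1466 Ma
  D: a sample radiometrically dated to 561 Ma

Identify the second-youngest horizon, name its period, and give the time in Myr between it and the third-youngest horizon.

D, in the Ediacaran; 85 million years to A

Smaller Ma means younger, so youngest first: B 172.2 < D 561 < A 646 < C 1466.
Counting 2 along gives D (561 Ma); the excerpt puts that inside the Ediacaran, 635–538.8 Ma.
Next in line is A (646 Ma), and 646 − 561 = 85 Myr.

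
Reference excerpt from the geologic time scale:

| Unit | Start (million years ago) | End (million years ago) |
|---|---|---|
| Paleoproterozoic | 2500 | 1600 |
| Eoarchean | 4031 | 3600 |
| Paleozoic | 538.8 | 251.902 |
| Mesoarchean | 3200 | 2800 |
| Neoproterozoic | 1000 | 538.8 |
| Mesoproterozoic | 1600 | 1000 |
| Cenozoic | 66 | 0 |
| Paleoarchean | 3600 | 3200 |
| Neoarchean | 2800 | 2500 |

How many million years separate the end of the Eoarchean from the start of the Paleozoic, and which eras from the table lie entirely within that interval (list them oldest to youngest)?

3061.2 million years; Paleoarchean, Mesoarchean, Neoarchean, Paleoproterozoic, Mesoproterozoic, Neoproterozoic

The Eoarchean closes at 3600 Ma and the Paleozoic opens at 538.8 Ma, so the interval is 3600 − 538.8 = 3061.2 Myr.
An era fits inside if it starts at or after 3600 Ma and ends at or before 538.8 Ma; oldest first that gives Paleoarchean, Mesoarchean, Neoarchean, Paleoproterozoic, Mesoproterozoic, Neoproterozoic.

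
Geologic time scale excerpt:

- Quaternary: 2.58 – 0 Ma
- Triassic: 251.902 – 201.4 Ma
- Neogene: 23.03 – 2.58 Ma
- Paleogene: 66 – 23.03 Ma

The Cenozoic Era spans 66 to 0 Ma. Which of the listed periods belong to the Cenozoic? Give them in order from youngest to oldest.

Quaternary, Neogene, Paleogene

Periods with both bounds inside 66–0 Ma: Quaternary (2.58–0), Neogene (23.03–2.58), Paleogene (66–23.03).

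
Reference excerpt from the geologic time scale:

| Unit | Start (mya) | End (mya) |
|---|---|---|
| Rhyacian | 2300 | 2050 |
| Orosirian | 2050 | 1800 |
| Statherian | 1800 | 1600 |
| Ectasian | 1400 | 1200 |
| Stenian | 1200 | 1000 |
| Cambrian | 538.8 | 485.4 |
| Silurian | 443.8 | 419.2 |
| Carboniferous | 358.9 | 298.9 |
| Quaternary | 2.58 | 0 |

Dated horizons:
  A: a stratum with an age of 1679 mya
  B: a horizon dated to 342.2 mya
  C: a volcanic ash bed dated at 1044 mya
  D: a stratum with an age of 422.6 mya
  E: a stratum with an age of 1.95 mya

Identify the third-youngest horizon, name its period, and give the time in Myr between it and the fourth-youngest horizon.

Sorted youngest-first by Ma: E (1.95), B (342.2), D (422.6), C (1044), A (1679).
The third youngest is D at 422.6 Ma, which lies in 443.8–419.2 Ma: the Silurian.
The fourth youngest is C at 1044 Ma; separation = |422.6 − 1044| = 621.4 Myr.

D, in the Silurian; 621.4 million years to C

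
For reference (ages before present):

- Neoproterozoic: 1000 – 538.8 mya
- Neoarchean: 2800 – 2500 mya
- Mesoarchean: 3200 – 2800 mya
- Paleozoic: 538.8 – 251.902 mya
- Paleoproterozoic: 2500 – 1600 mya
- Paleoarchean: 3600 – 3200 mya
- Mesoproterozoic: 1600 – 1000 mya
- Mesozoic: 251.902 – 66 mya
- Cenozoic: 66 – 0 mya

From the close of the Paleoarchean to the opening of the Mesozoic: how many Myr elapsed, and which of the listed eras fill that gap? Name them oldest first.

2948.098 million years; Mesoarchean, Neoarchean, Paleoproterozoic, Mesoproterozoic, Neoproterozoic, Paleozoic

End of Paleoarchean = 3200 Ma; start of Mesozoic = 251.902 Ma.
Gap = 3200 − 251.902 = 2948.098 Myr.
Eras wholly inside 3200–251.902 Ma: Mesoarchean (3200–2800), Neoarchean (2800–2500), Paleoproterozoic (2500–1600), Mesoproterozoic (1600–1000), Neoproterozoic (1000–538.8), Paleozoic (538.8–251.902).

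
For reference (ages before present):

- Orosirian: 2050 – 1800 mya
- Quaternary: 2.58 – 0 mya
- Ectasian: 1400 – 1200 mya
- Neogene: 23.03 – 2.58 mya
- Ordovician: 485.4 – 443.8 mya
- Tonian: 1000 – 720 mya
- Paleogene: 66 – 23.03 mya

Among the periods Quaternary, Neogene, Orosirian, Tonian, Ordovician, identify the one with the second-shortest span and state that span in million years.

Durations: Quaternary 2.58; Neogene 20.45; Orosirian 250; Tonian 280; Ordovician 41.6 Myr.
Sorted shortest-first: Quaternary (2.58), Neogene (20.45), Ordovician (41.6), Orosirian (250), Tonian (280).
The second shortest is Neogene at 20.45 Myr.

Neogene, 20.45 million years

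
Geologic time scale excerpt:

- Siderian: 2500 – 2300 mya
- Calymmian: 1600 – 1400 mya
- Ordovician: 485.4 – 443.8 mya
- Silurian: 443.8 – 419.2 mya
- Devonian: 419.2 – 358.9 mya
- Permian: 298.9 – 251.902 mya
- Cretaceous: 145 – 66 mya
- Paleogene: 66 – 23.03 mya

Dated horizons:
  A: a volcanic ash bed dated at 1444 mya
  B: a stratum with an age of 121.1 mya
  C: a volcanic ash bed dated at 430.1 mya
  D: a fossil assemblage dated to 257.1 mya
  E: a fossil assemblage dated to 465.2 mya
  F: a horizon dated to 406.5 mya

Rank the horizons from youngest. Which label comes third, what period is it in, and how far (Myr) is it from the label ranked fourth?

Sorted youngest-first by Ma: B (121.1), D (257.1), F (406.5), C (430.1), E (465.2), A (1444).
The third youngest is F at 406.5 Ma, which lies in 419.2–358.9 Ma: the Devonian.
The fourth youngest is C at 430.1 Ma; separation = |406.5 − 430.1| = 23.6 Myr.

F, in the Devonian; 23.6 million years to C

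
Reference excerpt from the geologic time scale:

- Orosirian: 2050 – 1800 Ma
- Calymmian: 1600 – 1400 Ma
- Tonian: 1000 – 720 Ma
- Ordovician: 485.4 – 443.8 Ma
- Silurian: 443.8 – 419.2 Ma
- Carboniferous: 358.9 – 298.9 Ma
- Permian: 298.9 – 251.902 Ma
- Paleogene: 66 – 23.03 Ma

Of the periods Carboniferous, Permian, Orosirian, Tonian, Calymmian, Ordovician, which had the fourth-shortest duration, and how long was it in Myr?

Calymmian, 200 million years

Durations: Carboniferous 60; Permian 46.998; Orosirian 250; Tonian 280; Calymmian 200; Ordovician 41.6 Myr.
Sorted shortest-first: Ordovician (41.6), Permian (46.998), Carboniferous (60), Calymmian (200), Orosirian (250), Tonian (280).
The fourth shortest is Calymmian at 200 Myr.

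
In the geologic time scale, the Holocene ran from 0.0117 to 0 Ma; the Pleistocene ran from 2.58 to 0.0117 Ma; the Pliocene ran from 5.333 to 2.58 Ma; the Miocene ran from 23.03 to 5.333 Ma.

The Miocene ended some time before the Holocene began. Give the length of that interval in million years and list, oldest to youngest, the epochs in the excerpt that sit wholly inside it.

End of Miocene = 5.333 Ma; start of Holocene = 0.0117 Ma.
Gap = 5.333 − 0.0117 = 5.3213 Myr.
Epochs wholly inside 5.333–0.0117 Ma: Pliocene (5.333–2.58), Pleistocene (2.58–0.0117).

5.3213 million years; Pliocene, Pleistocene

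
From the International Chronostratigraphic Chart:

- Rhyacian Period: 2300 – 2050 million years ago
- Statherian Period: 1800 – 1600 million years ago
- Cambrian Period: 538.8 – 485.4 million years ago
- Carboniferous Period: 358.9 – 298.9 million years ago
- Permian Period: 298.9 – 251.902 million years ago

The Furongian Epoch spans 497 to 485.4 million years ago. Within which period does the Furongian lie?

The Furongian (497–485.4 Ma) lies entirely within 538.8–485.4 Ma, the Cambrian Period.

Cambrian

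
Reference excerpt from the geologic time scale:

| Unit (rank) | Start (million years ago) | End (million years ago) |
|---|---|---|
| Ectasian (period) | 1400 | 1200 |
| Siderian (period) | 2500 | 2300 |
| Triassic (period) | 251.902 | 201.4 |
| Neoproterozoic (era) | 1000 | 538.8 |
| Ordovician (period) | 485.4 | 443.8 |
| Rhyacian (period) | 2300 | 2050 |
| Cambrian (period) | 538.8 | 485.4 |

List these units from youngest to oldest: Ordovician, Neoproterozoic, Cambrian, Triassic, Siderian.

Read off each span (Ma): Ordovician 485.4–443.8; Neoproterozoic 1000–538.8; Cambrian 538.8–485.4; Triassic 251.902–201.4; Siderian 2500–2300.
Larger Ma is older, so oldest→youngest is Siderian, Neoproterozoic, Cambrian, Ordovician, Triassic; reverse it for youngest→oldest.

Triassic, Ordovician, Cambrian, Neoproterozoic, Siderian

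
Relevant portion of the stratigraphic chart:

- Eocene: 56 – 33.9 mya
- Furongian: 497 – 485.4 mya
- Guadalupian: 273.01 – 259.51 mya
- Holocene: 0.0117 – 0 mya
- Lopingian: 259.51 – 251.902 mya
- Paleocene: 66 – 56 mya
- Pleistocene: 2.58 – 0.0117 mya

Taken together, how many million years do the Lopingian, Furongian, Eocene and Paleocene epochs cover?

Duration is start − end for each: (259.51 − 251.902) + (497 − 485.4) + (56 − 33.9) + (66 − 56).
That is 7.608 + 11.6 + 22.1 + 10, which totals 51.308 million years.

51.308 million years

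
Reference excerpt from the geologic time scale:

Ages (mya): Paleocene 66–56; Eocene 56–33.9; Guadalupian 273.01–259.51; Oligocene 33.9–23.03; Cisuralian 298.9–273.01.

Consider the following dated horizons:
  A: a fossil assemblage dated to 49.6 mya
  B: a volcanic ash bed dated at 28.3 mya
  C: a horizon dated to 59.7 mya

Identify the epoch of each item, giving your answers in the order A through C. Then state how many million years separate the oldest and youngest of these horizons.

A: 49.6 Ma lies in 56–33.9 Ma, so Eocene.
B: 28.3 Ma lies in 33.9–23.03 Ma, so Oligocene.
C: 59.7 Ma lies in 66–56 Ma, so Paleocene.
Oldest = 59.7 Ma, youngest = 28.3 Ma → span 31.4 Myr.

A — Eocene; B — Oligocene; C — Paleocene; span 31.4 million years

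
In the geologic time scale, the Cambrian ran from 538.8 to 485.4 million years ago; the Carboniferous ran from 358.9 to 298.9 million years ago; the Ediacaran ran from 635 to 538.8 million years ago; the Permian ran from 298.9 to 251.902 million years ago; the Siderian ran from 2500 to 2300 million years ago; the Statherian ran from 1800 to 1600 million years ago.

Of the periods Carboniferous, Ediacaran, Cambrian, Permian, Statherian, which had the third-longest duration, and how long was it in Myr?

Durations: Carboniferous 60; Ediacaran 96.2; Cambrian 53.4; Permian 46.998; Statherian 200 Myr.
Sorted longest-first: Statherian (200), Ediacaran (96.2), Carboniferous (60), Cambrian (53.4), Permian (46.998).
The third longest is Carboniferous at 60 Myr.

Carboniferous, 60 million years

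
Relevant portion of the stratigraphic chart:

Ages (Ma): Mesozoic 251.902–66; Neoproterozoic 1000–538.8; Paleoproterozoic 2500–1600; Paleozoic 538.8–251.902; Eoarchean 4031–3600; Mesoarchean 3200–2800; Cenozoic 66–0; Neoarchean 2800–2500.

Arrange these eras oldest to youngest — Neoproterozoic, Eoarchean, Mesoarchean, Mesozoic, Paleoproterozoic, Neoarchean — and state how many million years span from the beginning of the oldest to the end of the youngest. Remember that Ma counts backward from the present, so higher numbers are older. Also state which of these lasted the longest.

Eoarchean → Mesoarchean → Neoarchean → Paleoproterozoic → Neoproterozoic → Mesozoic; total span 3965 Myr; longest is Paleoproterozoic

Start ages (Ma): Eoarchean 4031, Mesoarchean 3200, Neoarchean 2800, Paleoproterozoic 2500, Neoproterozoic 1000, Mesozoic 251.902.
Ordered oldest to youngest: Eoarchean, Mesoarchean, Neoarchean, Paleoproterozoic, Neoproterozoic, Mesozoic.
Span = 4031 − 66 = 3965 Myr.
Durations: Mesozoic 185.902, Eoarchean 431, Neoproterozoic 461.2, Mesoarchean 400, Neoarchean 300, Paleoproterozoic 900 → longest is Paleoproterozoic (900 Myr).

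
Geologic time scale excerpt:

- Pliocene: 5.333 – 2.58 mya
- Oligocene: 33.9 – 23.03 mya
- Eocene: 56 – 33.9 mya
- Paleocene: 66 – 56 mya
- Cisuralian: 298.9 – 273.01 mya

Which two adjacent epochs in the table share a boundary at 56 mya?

Paleocene and Eocene

The Paleocene ends at 56 mya and the Eocene begins at 56 mya, so they share that boundary.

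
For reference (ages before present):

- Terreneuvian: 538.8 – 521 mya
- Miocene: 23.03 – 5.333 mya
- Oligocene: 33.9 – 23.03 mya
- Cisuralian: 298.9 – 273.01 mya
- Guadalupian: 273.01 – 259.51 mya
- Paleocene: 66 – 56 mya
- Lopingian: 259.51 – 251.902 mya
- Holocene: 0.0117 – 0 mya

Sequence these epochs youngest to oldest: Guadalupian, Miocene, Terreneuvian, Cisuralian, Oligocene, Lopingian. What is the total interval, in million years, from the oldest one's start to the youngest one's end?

From the excerpt: Guadalupian 273.01–259.51; Miocene 23.03–5.333; Terreneuvian 538.8–521; Cisuralian 298.9–273.01; Oligocene 33.9–23.03; Lopingian 259.51–251.902 (Ma).
Larger Ma is earlier, so the oldest is Terreneuvian and the youngest is Miocene; youngest to oldest: Miocene, Oligocene, Lopingian, Guadalupian, Cisuralian, Terreneuvian.
Oldest start 538.8 minus youngest end 5.333 gives 533.467 Myr overall.

Miocene, Oligocene, Lopingian, Guadalupian, Cisuralian, Terreneuvian; total span 533.467 Myr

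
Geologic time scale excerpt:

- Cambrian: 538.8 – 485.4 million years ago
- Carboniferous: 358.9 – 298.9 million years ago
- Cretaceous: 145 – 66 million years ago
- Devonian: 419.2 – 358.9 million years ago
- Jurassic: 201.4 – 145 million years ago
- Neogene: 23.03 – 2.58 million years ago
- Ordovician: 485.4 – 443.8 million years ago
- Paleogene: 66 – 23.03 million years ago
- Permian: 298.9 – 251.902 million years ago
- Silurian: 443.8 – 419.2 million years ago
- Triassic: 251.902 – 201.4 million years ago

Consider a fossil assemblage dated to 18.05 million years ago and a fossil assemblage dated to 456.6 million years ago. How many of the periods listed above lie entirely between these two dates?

8

The older date is 456.6 Ma and the younger is 18.05 Ma.
Periods with start < 456.6 and end > 18.05 Ma: Silurian (443.8–419.2), Devonian (419.2–358.9), Carboniferous (358.9–298.9), Permian (298.9–251.902), Triassic (251.902–201.4), Jurassic (201.4–145), Cretaceous (145–66), Paleogene (66–23.03).
That is 8 complete periods.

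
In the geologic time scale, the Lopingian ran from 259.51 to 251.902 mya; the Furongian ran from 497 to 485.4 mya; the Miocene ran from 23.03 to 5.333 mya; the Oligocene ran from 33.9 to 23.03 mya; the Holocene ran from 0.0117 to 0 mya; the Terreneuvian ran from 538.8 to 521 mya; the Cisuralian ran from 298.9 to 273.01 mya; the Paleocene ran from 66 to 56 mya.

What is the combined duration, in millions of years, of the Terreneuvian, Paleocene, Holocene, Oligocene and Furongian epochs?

Each duration: Terreneuvian = 17.8; Paleocene = 10; Holocene = 0.0117; Oligocene = 10.87; Furongian = 11.6.
Sum: 17.8 + 10 + 0.0117 + 10.87 + 11.6 = 50.2817 Myr.

50.2817 million years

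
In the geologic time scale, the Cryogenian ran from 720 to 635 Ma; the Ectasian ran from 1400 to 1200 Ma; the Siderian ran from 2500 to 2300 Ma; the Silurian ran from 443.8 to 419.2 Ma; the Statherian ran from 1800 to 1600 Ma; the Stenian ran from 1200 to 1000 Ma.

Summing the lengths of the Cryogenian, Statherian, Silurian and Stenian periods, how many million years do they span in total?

Duration is start − end for each: (720 − 635) + (1800 − 1600) + (443.8 − 419.2) + (1200 − 1000).
That is 85 + 200 + 24.6 + 200, which totals 509.6 million years.

509.6 million years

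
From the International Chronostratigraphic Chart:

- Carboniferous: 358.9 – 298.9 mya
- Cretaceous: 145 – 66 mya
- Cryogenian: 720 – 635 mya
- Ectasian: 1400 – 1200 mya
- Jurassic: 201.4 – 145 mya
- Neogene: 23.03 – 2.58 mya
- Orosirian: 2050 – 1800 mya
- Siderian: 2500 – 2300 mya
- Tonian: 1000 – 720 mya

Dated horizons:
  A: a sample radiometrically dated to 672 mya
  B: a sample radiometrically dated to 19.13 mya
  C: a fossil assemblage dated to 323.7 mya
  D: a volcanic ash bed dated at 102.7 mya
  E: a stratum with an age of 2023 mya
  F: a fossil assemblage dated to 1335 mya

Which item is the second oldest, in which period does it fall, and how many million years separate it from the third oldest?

Sorted oldest-first by Ma: E (2023), F (1335), A (672), C (323.7), D (102.7), B (19.13).
The second oldest is F at 1335 Ma, which lies in 1400–1200 Ma: the Ectasian.
The third oldest is A at 672 Ma; separation = |1335 − 672| = 663 Myr.

F, in the Ectasian; 663 million years to A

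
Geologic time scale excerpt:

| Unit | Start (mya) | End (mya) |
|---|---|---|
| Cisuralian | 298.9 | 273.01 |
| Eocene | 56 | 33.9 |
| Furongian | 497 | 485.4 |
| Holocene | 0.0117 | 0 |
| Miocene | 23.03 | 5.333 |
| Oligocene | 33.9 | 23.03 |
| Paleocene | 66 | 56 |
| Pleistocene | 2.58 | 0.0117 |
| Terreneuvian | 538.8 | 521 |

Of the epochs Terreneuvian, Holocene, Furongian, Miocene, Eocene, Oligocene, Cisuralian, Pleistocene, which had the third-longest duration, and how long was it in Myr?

Start − end for each: Terreneuvian 538.8 − 521 = 17.8; Holocene 0.0117 − 0 = 0.0117; Furongian 497 − 485.4 = 11.6; Miocene 23.03 − 5.333 = 17.697; Eocene 56 − 33.9 = 22.1; Oligocene 33.9 − 23.03 = 10.87; Cisuralian 298.9 − 273.01 = 25.89; Pleistocene 2.58 − 0.0117 = 2.5683.
Ranking these from longest: Cisuralian > Eocene > Terreneuvian > Miocene > Furongian > Oligocene > Pleistocene > Holocene.
Position 3 in that ranking is Terreneuvian, which lasted 17.8 Myr.

Terreneuvian, 17.8 million years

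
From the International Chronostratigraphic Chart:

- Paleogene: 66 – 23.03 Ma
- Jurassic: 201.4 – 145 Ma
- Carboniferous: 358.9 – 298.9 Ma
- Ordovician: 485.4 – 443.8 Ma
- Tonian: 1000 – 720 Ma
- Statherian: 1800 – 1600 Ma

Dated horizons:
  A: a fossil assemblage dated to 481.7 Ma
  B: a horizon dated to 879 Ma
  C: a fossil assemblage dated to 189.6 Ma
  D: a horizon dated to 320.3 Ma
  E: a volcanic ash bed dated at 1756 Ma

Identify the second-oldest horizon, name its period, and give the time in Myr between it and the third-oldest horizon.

Larger Ma means older, so oldest first: E 1756 > B 879 > A 481.7 > D 320.3 > C 189.6.
Counting 2 along gives B (879 Ma); the excerpt puts that inside the Tonian, 1000–720 Ma.
Next in line is A (481.7 Ma), and 879 − 481.7 = 397.3 Myr.

B, in the Tonian; 397.3 million years to A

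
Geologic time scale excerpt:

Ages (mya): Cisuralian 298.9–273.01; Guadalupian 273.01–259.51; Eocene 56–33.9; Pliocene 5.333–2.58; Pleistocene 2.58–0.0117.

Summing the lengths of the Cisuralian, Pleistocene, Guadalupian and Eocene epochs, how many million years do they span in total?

Each duration: Cisuralian = 25.89; Pleistocene = 2.5683; Guadalupian = 13.5; Eocene = 22.1.
Sum: 25.89 + 2.5683 + 13.5 + 22.1 = 64.0583 Myr.

64.0583 million years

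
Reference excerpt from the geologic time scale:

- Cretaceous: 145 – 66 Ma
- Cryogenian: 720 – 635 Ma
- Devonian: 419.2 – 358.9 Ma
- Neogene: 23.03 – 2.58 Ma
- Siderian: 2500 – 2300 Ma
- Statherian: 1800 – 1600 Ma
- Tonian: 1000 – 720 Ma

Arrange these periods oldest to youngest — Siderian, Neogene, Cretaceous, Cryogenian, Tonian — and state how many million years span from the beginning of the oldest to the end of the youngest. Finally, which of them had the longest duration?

From the excerpt: Siderian 2500–2300; Neogene 23.03–2.58; Cretaceous 145–66; Cryogenian 720–635; Tonian 1000–720 (Ma).
Larger Ma is earlier, so the oldest is Siderian and the youngest is Neogene; oldest to youngest: Siderian, Tonian, Cryogenian, Cretaceous, Neogene.
Oldest start 2500 minus youngest end 2.58 gives 2497.42 Myr overall.
Individual lengths (start − end): Cretaceous 79; Cryogenian 85; Siderian 200; Neogene 20.45; Tonian 280. The largest is Tonian at 280 Myr.

Siderian, Tonian, Cryogenian, Cretaceous, Neogene; total span 2497.42 Myr; longest is Tonian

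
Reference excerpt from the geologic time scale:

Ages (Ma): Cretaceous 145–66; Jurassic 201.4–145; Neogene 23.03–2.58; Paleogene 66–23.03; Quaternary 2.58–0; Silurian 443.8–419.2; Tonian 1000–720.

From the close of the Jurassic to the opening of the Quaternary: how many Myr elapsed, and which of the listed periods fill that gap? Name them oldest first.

End of Jurassic = 145 Ma; start of Quaternary = 2.58 Ma.
Gap = 145 − 2.58 = 142.42 Myr.
Periods wholly inside 145–2.58 Ma: Cretaceous (145–66), Paleogene (66–23.03), Neogene (23.03–2.58).

142.42 million years; Cretaceous, Paleogene, Neogene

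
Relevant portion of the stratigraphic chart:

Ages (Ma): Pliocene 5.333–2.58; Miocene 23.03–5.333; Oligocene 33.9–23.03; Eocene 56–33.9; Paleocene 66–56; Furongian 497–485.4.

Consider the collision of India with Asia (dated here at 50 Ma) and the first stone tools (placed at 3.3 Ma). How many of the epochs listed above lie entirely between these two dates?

2

The older date is 50 Ma and the younger is 3.3 Ma.
Epochs with start < 50 and end > 3.3 Ma: Oligocene (33.9–23.03), Miocene (23.03–5.333).
That is 2 complete epochs.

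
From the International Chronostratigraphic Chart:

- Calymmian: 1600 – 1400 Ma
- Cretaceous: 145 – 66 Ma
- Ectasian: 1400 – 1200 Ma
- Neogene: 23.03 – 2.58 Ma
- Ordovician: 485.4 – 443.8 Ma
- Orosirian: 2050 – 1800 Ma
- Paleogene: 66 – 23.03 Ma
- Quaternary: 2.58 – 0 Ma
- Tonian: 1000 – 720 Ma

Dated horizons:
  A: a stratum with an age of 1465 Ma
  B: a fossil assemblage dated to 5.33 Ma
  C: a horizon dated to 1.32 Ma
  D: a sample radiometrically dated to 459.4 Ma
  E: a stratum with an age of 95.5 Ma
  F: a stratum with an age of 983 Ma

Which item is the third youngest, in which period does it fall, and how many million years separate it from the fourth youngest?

Sorted youngest-first by Ma: C (1.32), B (5.33), E (95.5), D (459.4), F (983), A (1465).
The third youngest is E at 95.5 Ma, which lies in 145–66 Ma: the Cretaceous.
The fourth youngest is D at 459.4 Ma; separation = |95.5 − 459.4| = 363.9 Myr.

E, in the Cretaceous; 363.9 million years to D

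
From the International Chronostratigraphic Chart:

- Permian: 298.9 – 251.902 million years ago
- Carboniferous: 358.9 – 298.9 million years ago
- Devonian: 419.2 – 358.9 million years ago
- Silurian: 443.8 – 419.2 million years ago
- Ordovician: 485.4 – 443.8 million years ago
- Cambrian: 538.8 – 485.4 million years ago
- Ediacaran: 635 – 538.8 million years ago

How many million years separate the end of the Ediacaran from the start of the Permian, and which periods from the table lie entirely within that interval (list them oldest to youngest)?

End of Ediacaran = 538.8 Ma; start of Permian = 298.9 Ma.
Gap = 538.8 − 298.9 = 239.9 Myr.
Periods wholly inside 538.8–298.9 Ma: Cambrian (538.8–485.4), Ordovician (485.4–443.8), Silurian (443.8–419.2), Devonian (419.2–358.9), Carboniferous (358.9–298.9).

239.9 million years; Cambrian, Ordovician, Silurian, Devonian, Carboniferous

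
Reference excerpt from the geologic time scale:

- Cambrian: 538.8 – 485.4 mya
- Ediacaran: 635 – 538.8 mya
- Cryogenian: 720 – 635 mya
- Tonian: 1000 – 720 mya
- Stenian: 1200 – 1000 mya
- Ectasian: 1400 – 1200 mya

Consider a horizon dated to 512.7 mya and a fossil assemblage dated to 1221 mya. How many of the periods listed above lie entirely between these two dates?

4

The older date is 1221 Ma and the younger is 512.7 Ma.
Periods with start < 1221 and end > 512.7 Ma: Stenian (1200–1000), Tonian (1000–720), Cryogenian (720–635), Ediacaran (635–538.8).
That is 4 complete periods.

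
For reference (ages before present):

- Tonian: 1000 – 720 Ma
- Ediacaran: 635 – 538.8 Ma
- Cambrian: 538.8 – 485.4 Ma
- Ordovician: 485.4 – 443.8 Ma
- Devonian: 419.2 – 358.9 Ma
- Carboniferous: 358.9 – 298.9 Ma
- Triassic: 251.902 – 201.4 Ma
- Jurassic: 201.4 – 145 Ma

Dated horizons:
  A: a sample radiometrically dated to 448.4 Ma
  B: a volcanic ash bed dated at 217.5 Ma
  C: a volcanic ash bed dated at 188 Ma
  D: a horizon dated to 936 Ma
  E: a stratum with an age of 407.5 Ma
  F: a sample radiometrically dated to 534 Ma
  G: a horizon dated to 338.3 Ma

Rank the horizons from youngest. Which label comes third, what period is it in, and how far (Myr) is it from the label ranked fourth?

G, in the Carboniferous; 69.2 million years to E

Smaller Ma means younger, so youngest first: C 188 < B 217.5 < G 338.3 < E 407.5 < A 448.4 < F 534 < D 936.
Counting 3 along gives G (338.3 Ma); the excerpt puts that inside the Carboniferous, 358.9–298.9 Ma.
Next in line is E (407.5 Ma), and 407.5 − 338.3 = 69.2 Myr.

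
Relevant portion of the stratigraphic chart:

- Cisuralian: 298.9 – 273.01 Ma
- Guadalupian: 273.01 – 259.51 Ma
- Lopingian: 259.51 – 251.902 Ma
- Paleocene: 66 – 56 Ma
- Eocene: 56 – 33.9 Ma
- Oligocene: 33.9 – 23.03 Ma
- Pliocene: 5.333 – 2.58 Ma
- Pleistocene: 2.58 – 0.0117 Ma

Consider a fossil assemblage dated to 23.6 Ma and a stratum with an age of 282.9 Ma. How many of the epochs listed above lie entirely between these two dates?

282.9 Ma sits inside the Cisuralian (298.9–273.01) and 23.6 Ma inside the Oligocene (33.9–23.03); neither of those is wholly between the two dates.
The listed epochs lying completely between them are Guadalupian, Lopingian, Paleocene, Eocene — 4 in all.

4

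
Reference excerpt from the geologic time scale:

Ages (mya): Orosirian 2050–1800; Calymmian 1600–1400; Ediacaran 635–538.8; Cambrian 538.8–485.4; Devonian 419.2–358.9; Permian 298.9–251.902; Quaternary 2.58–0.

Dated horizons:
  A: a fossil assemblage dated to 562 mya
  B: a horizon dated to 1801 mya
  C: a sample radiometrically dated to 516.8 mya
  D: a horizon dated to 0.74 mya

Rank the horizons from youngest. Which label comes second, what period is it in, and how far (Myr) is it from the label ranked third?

C, in the Cambrian; 45.2 million years to A

Smaller Ma means younger, so youngest first: D 0.74 < C 516.8 < A 562 < B 1801.
Counting 2 along gives C (516.8 Ma); the excerpt puts that inside the Cambrian, 538.8–485.4 Ma.
Next in line is A (562 Ma), and 562 − 516.8 = 45.2 Myr.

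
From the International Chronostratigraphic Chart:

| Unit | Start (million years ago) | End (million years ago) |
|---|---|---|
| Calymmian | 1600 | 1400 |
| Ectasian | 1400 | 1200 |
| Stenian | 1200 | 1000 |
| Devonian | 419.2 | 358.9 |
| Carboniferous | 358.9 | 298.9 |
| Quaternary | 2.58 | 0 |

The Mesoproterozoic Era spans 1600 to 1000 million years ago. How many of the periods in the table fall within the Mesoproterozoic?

3

Periods inside 1600–1000 Ma: Calymmian, Ectasian, Stenian — 3 in total.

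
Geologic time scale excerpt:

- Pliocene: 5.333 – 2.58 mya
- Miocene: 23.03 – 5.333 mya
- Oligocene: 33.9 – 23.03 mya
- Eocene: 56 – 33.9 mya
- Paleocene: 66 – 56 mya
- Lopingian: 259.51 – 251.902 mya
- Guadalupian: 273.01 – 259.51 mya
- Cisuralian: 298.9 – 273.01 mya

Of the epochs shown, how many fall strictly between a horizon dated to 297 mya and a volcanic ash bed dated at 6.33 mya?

297 Ma sits inside the Cisuralian (298.9–273.01) and 6.33 Ma inside the Miocene (23.03–5.333); neither of those is wholly between the two dates.
The listed epochs lying completely between them are Guadalupian, Lopingian, Paleocene, Eocene, Oligocene — 5 in all.

5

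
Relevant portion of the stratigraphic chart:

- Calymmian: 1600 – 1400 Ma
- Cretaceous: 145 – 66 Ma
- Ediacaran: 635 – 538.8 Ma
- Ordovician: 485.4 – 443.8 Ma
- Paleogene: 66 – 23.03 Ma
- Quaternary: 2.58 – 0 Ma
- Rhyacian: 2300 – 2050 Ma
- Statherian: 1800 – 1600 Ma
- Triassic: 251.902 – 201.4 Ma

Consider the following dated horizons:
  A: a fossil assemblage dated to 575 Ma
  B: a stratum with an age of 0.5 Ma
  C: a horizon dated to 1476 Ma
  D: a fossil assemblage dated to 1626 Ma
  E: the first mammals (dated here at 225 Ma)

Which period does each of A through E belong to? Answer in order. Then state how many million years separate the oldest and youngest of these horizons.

A: 575 Ma lies in 635–538.8 Ma, so Ediacaran.
B: 0.5 Ma lies in 2.58–0 Ma, so Quaternary.
C: 1476 Ma lies in 1600–1400 Ma, so Calymmian.
D: 1626 Ma lies in 1800–1600 Ma, so Statherian.
E: 225 Ma lies in 251.902–201.4 Ma, so Triassic.
Oldest = 1626 Ma, youngest = 0.5 Ma → span 1625.5 Myr.

A — Ediacaran; B — Quaternary; C — Calymmian; D — Statherian; E — Triassic; span 1625.5 million years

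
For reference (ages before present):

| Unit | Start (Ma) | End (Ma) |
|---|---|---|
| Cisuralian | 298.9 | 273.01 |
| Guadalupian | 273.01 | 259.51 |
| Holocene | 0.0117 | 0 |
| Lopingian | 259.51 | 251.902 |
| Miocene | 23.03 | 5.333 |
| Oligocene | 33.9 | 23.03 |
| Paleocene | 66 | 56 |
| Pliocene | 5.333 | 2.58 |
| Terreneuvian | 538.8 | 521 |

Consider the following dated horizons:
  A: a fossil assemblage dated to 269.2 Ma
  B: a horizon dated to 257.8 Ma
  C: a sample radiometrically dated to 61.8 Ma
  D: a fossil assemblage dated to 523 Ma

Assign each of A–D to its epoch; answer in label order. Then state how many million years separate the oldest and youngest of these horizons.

A — Guadalupian; B — Lopingian; C — Paleocene; D — Terreneuvian; span 461.2 million years

Match each age against the start–end ranges in the excerpt: A = 269.2 Ma → Guadalupian (273.01–259.51); B = 257.8 Ma → Lopingian (259.51–251.902); C = 61.8 Ma → Paleocene (66–56); D = 523 Ma → Terreneuvian (538.8–521).
The largest age is 523 Ma and the smallest is 61.8 Ma; their difference is 461.2 Myr.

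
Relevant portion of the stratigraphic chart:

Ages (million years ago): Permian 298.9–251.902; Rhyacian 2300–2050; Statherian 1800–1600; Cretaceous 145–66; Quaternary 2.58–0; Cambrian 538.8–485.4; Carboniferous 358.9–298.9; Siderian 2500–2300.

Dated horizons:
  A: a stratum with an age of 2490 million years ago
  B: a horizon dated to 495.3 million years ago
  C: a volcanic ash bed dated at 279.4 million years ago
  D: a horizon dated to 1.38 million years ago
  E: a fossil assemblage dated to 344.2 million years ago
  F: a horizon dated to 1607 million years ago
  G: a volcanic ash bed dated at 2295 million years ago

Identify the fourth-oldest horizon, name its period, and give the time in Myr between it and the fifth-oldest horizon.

B, in the Cambrian; 151.1 million years to E

Sorted oldest-first by Ma: A (2490), G (2295), F (1607), B (495.3), E (344.2), C (279.4), D (1.38).
The fourth oldest is B at 495.3 Ma, which lies in 538.8–485.4 Ma: the Cambrian.
The fifth oldest is E at 344.2 Ma; separation = |495.3 − 344.2| = 151.1 Myr.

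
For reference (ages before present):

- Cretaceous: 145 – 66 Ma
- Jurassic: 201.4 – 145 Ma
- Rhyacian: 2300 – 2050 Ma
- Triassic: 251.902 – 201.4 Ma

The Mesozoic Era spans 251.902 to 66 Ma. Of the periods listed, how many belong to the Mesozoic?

Periods inside 251.902–66 Ma: Triassic, Jurassic, Cretaceous — 3 in total.

3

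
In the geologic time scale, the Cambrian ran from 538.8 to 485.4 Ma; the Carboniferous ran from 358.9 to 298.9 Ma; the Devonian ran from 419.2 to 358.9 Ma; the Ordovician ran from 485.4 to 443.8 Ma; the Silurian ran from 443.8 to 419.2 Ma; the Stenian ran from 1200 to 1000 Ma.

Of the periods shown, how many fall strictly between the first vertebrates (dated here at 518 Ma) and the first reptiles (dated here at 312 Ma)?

3

518 Ma sits inside the Cambrian (538.8–485.4) and 312 Ma inside the Carboniferous (358.9–298.9); neither of those is wholly between the two dates.
The listed periods lying completely between them are Ordovician, Silurian, Devonian — 3 in all.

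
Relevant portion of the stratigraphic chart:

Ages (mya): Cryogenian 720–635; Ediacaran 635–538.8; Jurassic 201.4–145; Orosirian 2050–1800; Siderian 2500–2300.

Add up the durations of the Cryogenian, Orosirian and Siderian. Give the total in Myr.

Each duration: Cryogenian = 85; Orosirian = 250; Siderian = 200.
Sum: 85 + 250 + 200 = 535 Myr.

535 million years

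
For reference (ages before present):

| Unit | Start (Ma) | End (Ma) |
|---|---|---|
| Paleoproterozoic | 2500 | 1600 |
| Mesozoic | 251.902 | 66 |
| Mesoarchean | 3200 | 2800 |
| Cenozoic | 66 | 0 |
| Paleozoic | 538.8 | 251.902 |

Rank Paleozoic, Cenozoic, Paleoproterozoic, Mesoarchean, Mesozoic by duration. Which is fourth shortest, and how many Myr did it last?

Durations: Paleozoic 286.898; Cenozoic 66; Paleoproterozoic 900; Mesoarchean 400; Mesozoic 185.902 Myr.
Sorted shortest-first: Cenozoic (66), Mesozoic (185.902), Paleozoic (286.898), Mesoarchean (400), Paleoproterozoic (900).
The fourth shortest is Mesoarchean at 400 Myr.

Mesoarchean, 400 million years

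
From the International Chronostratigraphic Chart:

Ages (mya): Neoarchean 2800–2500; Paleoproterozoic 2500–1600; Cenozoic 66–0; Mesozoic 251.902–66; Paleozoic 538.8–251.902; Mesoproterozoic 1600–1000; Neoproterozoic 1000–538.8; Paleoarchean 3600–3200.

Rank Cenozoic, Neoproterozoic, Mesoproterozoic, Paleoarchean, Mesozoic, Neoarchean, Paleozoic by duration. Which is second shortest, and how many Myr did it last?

Mesozoic, 185.902 million years

Durations: Cenozoic 66; Neoproterozoic 461.2; Mesoproterozoic 600; Paleoarchean 400; Mesozoic 185.902; Neoarchean 300; Paleozoic 286.898 Myr.
Sorted shortest-first: Cenozoic (66), Mesozoic (185.902), Paleozoic (286.898), Neoarchean (300), Paleoarchean (400), Neoproterozoic (461.2), Mesoproterozoic (600).
The second shortest is Mesozoic at 185.902 Myr.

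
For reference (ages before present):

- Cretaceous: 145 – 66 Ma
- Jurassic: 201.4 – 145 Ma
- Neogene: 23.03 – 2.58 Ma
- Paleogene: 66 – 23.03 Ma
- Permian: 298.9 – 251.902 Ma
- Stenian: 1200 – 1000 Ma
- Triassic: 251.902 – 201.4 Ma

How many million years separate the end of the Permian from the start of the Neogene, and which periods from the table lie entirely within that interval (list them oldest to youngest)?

228.872 million years; Triassic, Jurassic, Cretaceous, Paleogene

The Permian closes at 251.902 Ma and the Neogene opens at 23.03 Ma, so the interval is 251.902 − 23.03 = 228.872 Myr.
A period fits inside if it starts at or after 251.902 Ma and ends at or before 23.03 Ma; oldest first that gives Triassic, Jurassic, Cretaceous, Paleogene.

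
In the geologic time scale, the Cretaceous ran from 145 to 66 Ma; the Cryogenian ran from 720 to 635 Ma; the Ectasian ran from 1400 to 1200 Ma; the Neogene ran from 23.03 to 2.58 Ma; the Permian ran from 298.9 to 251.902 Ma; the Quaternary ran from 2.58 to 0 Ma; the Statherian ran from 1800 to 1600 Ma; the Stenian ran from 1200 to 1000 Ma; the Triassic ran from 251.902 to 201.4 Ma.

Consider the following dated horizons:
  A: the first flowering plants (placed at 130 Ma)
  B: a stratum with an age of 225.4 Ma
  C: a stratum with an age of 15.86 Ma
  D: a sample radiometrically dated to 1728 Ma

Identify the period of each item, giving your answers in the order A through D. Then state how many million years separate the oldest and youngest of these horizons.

Match each age against the start–end ranges in the excerpt: A = 130 Ma → Cretaceous (145–66); B = 225.4 Ma → Triassic (251.902–201.4); C = 15.86 Ma → Neogene (23.03–2.58); D = 1728 Ma → Statherian (1800–1600).
The largest age is 1728 Ma and the smallest is 15.86 Ma; their difference is 1712.14 Myr.

A — Cretaceous; B — Triassic; C — Neogene; D — Statherian; span 1712.14 million years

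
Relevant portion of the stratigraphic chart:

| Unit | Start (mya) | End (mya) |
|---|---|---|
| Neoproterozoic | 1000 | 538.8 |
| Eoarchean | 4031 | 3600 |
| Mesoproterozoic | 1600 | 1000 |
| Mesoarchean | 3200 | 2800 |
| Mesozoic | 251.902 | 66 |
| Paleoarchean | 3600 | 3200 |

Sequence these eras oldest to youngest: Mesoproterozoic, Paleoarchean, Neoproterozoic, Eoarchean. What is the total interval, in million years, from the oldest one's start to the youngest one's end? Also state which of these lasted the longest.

Eoarchean, Paleoarchean, Mesoproterozoic, Neoproterozoic; total span 3492.2 Myr; longest is Mesoproterozoic

From the excerpt: Mesoproterozoic 1600–1000; Paleoarchean 3600–3200; Neoproterozoic 1000–538.8; Eoarchean 4031–3600 (Ma).
Larger Ma is earlier, so the oldest is Eoarchean and the youngest is Neoproterozoic; oldest to youngest: Eoarchean, Paleoarchean, Mesoproterozoic, Neoproterozoic.
Oldest start 4031 minus youngest end 538.8 gives 3492.2 Myr overall.
Individual lengths (start − end): Paleoarchean 400; Mesoproterozoic 600; Neoproterozoic 461.2; Eoarchean 431. The largest is Mesoproterozoic at 600 Myr.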